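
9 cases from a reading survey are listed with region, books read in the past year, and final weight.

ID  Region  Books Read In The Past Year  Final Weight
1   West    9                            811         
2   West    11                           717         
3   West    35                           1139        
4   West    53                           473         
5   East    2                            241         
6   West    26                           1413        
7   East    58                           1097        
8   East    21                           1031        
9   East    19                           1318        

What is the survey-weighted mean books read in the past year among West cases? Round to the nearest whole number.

West rows: 1, 2, 3, 4, 6
Weighted sum = 9×811 + 11×717 + 35×1139 + 53×473 + 26×1413
  = 7299 + 7887 + 39865 + 25069 + 36738 = 116858
Sum of weights = 811 + 717 + 1139 + 473 + 1413 = 4553
Weighted mean = 116858 / 4553 = 25.666154

26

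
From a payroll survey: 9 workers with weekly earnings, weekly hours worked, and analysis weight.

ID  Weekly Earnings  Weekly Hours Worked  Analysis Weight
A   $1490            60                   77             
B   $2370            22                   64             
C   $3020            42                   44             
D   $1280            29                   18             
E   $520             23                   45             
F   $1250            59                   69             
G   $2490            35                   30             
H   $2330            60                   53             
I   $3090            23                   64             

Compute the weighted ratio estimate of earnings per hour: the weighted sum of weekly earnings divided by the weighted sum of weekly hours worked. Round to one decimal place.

Σ wᵢ·y = 1490×77 + 2370×64 + 3020×44 + 1280×18 + 520×45 + 1250×69 + 2490×30 + 2330×53 + 3090×64
  = 114730 + 151680 + 132880 + 23040 + 23400 + 86250 + 74700 + 123490 + 197760 = 927930
Σ wᵢ·x = 60×77 + 22×64 + 42×44 + 29×18 + 23×45 + 59×69 + 35×30 + 60×53 + 23×64
  = 19206
Ratio = 927930 / 19206 = 48.314589

48.3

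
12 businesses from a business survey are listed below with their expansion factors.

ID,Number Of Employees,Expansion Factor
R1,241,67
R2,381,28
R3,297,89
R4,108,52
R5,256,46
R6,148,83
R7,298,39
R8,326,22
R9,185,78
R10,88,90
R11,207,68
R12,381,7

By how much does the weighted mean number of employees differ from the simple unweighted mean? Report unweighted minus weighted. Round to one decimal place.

32.5

Unweighted sum = 241 + 381 + 297 + 108 + 256 + 148 + 298 + 326 + 185 + 88 + 207 + 381 = 2916
Unweighted mean = 2916 / 12 = 243
Weighted sum = 241×67 + 381×28 + 297×89 + 108×52 + 256×46 + 148×83 + 298×39 + 326×22 + 185×78 + 88×90 + 207×68 + 381×7
  = 140811
Sum of weights = 669
Weighted mean = 140811 / 669 = 210.47982
Difference (unweighted minus weighted) = 32.520179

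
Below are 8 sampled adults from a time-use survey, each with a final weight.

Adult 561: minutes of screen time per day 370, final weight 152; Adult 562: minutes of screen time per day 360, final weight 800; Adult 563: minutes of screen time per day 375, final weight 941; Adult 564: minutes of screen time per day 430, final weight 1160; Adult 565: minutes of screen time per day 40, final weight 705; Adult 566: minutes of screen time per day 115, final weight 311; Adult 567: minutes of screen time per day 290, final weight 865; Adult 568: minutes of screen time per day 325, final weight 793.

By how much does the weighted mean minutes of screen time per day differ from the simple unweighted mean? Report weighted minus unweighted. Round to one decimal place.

Unweighted sum = 370 + 360 + 375 + 430 + 40 + 115 + 290 + 325 = 2305
Unweighted mean = 2305 / 8 = 288.125
Weighted sum = 370×152 + 360×800 + 375×941 + 430×1160 + 40×705 + 115×311 + 290×865 + 325×793
  = 56240 + 288000 + 352875 + 498800 + 28200 + 35765 + 250850 + 257725 = 1768455
Sum of weights = 5727
Weighted mean = 1768455 / 5727 = 308.79256
Difference (weighted minus unweighted) = 20.667562

20.7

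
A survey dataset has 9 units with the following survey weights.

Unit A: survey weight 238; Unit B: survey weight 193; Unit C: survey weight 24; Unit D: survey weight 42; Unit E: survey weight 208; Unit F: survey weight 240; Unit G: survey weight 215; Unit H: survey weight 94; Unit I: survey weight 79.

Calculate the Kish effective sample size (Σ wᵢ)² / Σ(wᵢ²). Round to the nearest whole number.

Σ wᵢ = 238 + 193 + 24 + 42 + 208 + 240 + 215 + 94 + 79 = 1333
Σ wᵢ² = 56644 + 37249 + 576 + 1764 + 43264 + 57600 + 46225 + 8836 + 6241 = 258399
n_eff = 1333² / 258399 = 1776889 / 258399 = 6.876532

7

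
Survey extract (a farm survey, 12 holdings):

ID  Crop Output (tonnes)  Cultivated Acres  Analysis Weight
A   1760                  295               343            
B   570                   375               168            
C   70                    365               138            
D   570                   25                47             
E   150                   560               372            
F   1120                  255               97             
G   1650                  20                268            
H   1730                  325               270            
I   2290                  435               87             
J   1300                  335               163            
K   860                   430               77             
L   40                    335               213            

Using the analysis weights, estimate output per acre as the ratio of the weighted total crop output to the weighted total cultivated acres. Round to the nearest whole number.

3

Σ wᵢ·y = 1760×343 + 570×168 + 70×138 + 570×47 + 150×372 + 1120×97 + 1650×268 + 1730×270 + 2290×87 + 1300×163 + 860×77 + 40×213
  = 603680 + 95760 + 9660 + 26790 + 55800 + 108640 + 442200 + 467100 + 199230 + 211900 + 66220 + 8520 = 2295500
Σ wᵢ·x = 295×343 + 375×168 + 365×138 + 25×47 + 560×372 + 255×97 + 20×268 + 325×270 + 435×87 + 335×163 + 430×77 + 335×213
  = 738810
Ratio = 2295500 / 738810 = 3.1070235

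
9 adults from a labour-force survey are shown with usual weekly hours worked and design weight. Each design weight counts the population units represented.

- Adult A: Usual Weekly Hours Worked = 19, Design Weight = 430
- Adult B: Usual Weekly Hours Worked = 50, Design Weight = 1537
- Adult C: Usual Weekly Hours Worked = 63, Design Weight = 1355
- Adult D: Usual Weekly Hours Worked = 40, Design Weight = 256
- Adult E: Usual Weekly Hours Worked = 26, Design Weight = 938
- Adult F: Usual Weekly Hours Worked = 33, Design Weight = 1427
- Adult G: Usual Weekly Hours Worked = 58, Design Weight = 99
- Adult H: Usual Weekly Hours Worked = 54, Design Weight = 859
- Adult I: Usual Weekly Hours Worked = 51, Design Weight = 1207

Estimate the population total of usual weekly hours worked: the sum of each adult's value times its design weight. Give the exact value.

365789

Weighted total = 19×430 + 50×1537 + 63×1355 + 40×256 + 26×938 + 33×1427 + 58×99 + 54×859 + 51×1207
  = 365789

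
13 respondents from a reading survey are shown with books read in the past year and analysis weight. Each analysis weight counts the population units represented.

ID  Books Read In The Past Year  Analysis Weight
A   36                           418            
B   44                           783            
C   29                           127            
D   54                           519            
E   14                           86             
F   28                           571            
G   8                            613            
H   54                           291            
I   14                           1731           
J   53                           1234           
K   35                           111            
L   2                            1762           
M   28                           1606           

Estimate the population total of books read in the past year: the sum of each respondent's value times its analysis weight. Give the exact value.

261032

Weighted total = 261032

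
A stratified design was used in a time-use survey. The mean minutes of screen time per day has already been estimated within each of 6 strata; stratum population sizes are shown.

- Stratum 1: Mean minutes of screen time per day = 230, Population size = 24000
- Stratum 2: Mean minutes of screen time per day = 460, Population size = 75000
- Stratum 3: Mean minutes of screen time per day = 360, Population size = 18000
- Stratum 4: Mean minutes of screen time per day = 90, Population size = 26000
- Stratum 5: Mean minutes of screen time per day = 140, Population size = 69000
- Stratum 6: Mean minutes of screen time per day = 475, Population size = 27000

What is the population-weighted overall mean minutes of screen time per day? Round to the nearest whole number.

298

Σ Nₕ·x̄ₕ = 230×24000 + 460×75000 + 360×18000 + 90×26000 + 140×69000 + 475×27000
  = 71325000
Σ Nₕ = 239000
Overall mean = 71325000 / 239000 = 298.43096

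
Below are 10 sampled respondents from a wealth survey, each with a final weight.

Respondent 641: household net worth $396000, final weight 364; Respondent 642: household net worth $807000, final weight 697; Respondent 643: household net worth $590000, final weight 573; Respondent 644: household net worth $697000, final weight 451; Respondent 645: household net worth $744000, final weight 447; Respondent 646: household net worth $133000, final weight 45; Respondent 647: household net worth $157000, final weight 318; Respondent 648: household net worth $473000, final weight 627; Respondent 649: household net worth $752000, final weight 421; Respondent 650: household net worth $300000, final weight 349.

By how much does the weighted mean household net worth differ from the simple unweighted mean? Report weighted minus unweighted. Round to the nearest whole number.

Unweighted sum = 396000 + 807000 + 590000 + 697000 + 744000 + 133000 + 157000 + 473000 + 752000 + 300000 = 5049000
Unweighted mean = 5049000 / 10 = 504900
Weighted sum = 396000×364 + 807000×697 + 590000×573 + 697000×451 + 744000×447 + 133000×45 + 157000×318 + 473000×627 + 752000×421 + 300000×349
  = 2465382000
Sum of weights = 364 + 697 + 573 + 451 + 447 + 45 + 318 + 627 + 421 + 349 = 4292
Weighted mean = 2465382000 / 4292 = 574413.33
Difference (weighted minus unweighted) = 69513.327

69513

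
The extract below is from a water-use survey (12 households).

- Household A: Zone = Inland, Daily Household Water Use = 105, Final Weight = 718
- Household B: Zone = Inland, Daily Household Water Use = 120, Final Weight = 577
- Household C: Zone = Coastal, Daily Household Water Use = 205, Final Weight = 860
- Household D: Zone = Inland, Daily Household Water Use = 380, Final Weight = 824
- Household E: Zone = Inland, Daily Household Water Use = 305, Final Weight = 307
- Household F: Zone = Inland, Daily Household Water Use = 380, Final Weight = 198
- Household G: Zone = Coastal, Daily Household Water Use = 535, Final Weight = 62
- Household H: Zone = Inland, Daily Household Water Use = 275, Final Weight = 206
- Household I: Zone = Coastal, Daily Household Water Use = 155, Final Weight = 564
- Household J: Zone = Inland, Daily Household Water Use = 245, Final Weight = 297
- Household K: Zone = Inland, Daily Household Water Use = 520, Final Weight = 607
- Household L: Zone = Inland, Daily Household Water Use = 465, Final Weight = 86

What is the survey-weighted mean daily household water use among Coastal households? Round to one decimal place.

199.8

Coastal rows: C, G, I
Weighted sum = 205×860 + 535×62 + 155×564
  = 176300 + 33170 + 87420 = 296890
Sum of weights = 860 + 62 + 564 = 1486
Weighted mean = 296890 / 1486 = 199.79139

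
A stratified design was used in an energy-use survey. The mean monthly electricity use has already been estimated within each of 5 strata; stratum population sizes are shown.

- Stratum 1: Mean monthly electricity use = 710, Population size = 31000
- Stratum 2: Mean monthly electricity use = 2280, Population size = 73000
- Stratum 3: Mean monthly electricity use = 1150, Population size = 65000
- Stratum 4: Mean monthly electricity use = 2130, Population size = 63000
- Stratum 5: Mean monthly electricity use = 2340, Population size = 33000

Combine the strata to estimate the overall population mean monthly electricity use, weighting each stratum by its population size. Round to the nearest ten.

Σ Nₕ·x̄ₕ = 474610000
Σ Nₕ = 31000 + 73000 + 65000 + 63000 + 33000 = 265000
Overall mean = 474610000 / 265000 = 1790.9811

1790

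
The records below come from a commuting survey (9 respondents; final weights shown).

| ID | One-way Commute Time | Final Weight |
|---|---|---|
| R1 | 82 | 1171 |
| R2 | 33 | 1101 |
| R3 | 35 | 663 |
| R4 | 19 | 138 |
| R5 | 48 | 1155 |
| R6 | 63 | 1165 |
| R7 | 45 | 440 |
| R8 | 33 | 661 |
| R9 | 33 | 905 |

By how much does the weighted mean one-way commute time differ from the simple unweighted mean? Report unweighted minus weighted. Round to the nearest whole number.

-5

Unweighted sum = 82 + 33 + 35 + 19 + 48 + 63 + 45 + 33 + 33 = 391
Unweighted mean = 391 / 9 = 43.444444
Weighted sum = 358495
Sum of weights = 1171 + 1101 + 663 + 138 + 1155 + 1165 + 440 + 661 + 905 = 7399
Weighted mean = 358495 / 7399 = 48.451818
Difference (unweighted minus weighted) = -5.0073734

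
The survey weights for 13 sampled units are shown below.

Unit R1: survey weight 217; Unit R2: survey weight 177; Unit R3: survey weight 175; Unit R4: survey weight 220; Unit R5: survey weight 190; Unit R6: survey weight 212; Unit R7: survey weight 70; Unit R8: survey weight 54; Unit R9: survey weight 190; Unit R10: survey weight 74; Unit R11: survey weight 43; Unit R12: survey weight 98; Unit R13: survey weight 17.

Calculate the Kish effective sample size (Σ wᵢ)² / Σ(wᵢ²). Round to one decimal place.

10.1

Σ wᵢ = 1737
Σ wᵢ² = 299621
n_eff = 1737² / 299621 = 3017169 / 299621 = 10.069952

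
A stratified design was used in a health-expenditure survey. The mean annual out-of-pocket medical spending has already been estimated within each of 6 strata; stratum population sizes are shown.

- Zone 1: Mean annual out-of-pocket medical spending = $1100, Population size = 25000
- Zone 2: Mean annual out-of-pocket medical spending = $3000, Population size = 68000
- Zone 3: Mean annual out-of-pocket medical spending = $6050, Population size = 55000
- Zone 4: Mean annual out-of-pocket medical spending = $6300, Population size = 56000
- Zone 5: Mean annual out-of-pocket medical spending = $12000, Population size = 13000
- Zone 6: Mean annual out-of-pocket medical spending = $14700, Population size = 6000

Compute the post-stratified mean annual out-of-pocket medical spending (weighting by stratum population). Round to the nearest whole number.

5207

Σ Nₕ·x̄ₕ = 1161250000
Σ Nₕ = 25000 + 68000 + 55000 + 56000 + 13000 + 6000 = 223000
Overall mean = 1161250000 / 223000 = 5207.3991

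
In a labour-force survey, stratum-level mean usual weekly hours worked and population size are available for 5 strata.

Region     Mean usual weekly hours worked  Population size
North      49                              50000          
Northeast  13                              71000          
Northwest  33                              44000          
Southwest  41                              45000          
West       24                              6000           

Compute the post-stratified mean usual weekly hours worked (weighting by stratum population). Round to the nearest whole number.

Σ Nₕ·x̄ₕ = 49×50000 + 13×71000 + 33×44000 + 41×45000 + 24×6000
  = 2450000 + 923000 + 1452000 + 1845000 + 144000 = 6814000
Σ Nₕ = 216000
Overall mean = 6814000 / 216000 = 31.546296

32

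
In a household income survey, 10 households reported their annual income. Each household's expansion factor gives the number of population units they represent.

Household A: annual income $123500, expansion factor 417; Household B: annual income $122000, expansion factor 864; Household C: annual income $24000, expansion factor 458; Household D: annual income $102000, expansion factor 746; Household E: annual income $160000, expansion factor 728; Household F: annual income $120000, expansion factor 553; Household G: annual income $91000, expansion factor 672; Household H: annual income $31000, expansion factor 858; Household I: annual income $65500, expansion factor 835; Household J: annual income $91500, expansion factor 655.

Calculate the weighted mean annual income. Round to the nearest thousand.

93000

Weighted sum = 123500×417 + 122000×864 + 24000×458 + 102000×746 + 160000×728 + 120000×553 + 91000×672 + 31000×858 + 65500×835 + 91500×655
  = 629206500
Sum of weights = 417 + 864 + 458 + 746 + 728 + 553 + 672 + 858 + 835 + 655 = 6786
Weighted mean = 629206500 / 6786 = 92721.264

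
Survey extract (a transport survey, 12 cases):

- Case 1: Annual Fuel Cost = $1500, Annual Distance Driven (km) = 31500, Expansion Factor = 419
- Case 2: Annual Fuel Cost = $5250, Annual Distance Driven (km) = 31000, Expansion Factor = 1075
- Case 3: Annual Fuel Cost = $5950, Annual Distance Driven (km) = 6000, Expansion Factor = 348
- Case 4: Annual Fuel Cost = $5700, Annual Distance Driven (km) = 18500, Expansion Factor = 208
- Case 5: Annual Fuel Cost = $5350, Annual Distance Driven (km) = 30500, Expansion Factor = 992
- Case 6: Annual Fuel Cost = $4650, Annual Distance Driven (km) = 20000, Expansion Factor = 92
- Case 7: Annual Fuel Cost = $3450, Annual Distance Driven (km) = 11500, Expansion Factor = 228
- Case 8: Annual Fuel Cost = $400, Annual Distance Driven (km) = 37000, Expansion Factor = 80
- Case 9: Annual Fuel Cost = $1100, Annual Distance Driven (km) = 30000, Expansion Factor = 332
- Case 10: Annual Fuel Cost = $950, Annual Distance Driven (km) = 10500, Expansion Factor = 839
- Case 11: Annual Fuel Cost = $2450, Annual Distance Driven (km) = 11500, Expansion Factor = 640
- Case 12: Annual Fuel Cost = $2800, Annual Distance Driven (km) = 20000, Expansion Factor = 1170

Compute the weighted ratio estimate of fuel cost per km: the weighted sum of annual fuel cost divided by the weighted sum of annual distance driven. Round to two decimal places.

0.16

Σ wᵢ·y = 22088300
Σ wᵢ·x = 31500×419 + 31000×1075 + 6000×348 + 18500×208 + 30500×992 + 20000×92 + 11500×228 + 37000×80 + 30000×332 + 10500×839 + 11500×640 + 20000×1170
  = 13198500 + 33325000 + 2088000 + 3848000 + 30256000 + 1840000 + 2622000 + 2960000 + 9960000 + 8809500 + 7360000 + 23400000 = 139667000
Ratio = 22088300 / 139667000 = 0.15814974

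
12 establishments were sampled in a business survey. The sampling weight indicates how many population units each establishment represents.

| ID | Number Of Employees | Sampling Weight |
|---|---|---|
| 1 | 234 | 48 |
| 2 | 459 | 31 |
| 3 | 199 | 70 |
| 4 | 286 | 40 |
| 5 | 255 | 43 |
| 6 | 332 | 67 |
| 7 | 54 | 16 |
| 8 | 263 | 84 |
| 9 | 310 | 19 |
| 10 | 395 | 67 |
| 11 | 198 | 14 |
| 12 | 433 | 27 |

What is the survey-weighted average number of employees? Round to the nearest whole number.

292

Weighted sum = 234×48 + 459×31 + 199×70 + 286×40 + 255×43 + 332×67 + 54×16 + 263×84 + 310×19 + 395×67 + 198×14 + 433×27
  = 11232 + 14229 + 13930 + 11440 + 10965 + 22244 + 864 + 22092 + 5890 + 26465 + 2772 + 11691 = 153814
Sum of weights = 48 + 31 + 70 + 40 + 43 + 67 + 16 + 84 + 19 + 67 + 14 + 27 = 526
Weighted mean = 153814 / 526 = 292.42205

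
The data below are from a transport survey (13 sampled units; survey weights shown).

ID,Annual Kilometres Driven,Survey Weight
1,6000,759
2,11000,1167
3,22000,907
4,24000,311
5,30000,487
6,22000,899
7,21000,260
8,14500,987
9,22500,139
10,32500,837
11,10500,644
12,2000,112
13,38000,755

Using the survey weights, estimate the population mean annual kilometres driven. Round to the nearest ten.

19960

Weighted sum = 164974500
Sum of weights = 8264
Weighted mean = 164974500 / 8264 = 19963.032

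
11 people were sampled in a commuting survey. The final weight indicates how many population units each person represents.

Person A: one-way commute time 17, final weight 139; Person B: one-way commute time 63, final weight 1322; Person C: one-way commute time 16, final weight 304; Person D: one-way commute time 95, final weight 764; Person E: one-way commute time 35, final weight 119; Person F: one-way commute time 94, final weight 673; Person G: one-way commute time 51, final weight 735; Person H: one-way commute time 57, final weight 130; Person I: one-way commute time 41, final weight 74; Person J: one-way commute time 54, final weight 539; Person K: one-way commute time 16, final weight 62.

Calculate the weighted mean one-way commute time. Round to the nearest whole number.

Weighted sum = 17×139 + 63×1322 + 16×304 + 95×764 + 35×119 + 94×673 + 51×735 + 57×130 + 41×74 + 54×539 + 16×62
  = 2363 + 83286 + 4864 + 72580 + 4165 + 63262 + 37485 + 7410 + 3034 + 29106 + 992 = 308547
Sum of weights = 139 + 1322 + 304 + 764 + 119 + 673 + 735 + 130 + 74 + 539 + 62 = 4861
Weighted mean = 308547 / 4861 = 63.473977

63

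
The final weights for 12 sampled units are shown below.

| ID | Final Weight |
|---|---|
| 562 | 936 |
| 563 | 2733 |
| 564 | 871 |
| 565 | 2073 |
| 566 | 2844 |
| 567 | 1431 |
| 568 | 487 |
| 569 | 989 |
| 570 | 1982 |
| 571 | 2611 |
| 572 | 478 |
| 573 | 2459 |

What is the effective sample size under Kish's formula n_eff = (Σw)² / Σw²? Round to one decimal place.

9.5

Σ wᵢ = 936 + 2733 + 871 + 2073 + 2844 + 1431 + 487 + 989 + 1982 + 2611 + 478 + 2459 = 19894
Σ wᵢ² = 41773552
n_eff = 19894² / 41773552 = 395771236 / 41773552 = 9.474206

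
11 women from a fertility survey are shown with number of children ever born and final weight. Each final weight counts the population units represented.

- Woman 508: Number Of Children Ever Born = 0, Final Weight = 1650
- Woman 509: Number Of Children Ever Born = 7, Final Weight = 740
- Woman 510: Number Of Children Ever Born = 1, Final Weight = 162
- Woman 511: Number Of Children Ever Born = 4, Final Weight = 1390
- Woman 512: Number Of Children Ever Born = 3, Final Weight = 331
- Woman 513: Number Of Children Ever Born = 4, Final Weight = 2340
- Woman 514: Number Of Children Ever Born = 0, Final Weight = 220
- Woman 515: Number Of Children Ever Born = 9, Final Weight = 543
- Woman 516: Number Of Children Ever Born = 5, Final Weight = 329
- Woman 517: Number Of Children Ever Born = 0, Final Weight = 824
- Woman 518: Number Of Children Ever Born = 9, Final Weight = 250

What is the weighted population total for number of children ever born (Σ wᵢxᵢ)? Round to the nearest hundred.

Weighted total = 0×1650 + 7×740 + 1×162 + 4×1390 + 3×331 + 4×2340 + 0×220 + 9×543 + 5×329 + 0×824 + 9×250
  = 0 + 5180 + 162 + 5560 + 993 + 9360 + 0 + 4887 + 1645 + 0 + 2250 = 30037

30000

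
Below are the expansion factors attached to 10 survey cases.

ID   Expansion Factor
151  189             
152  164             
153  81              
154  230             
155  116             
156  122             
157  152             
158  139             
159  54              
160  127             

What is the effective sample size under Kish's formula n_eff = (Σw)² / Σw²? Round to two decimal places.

8.91

Σ wᵢ = 189 + 164 + 81 + 230 + 116 + 122 + 152 + 139 + 54 + 127 = 1374
Σ wᵢ² = 35721 + 26896 + 6561 + 52900 + 13456 + 14884 + 23104 + 19321 + 2916 + 16129 = 211888
n_eff = 1374² / 211888 = 1887876 / 211888 = 8.9097825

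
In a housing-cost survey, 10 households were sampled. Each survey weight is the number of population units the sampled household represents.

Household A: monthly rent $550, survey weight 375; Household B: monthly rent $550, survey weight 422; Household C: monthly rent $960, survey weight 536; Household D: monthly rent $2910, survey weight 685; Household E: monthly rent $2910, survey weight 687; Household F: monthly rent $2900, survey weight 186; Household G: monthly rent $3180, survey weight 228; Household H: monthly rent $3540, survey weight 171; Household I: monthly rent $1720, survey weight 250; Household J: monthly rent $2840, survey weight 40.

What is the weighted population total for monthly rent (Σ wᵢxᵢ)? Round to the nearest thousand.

Weighted total = 550×375 + 550×422 + 960×536 + 2910×685 + 2910×687 + 2900×186 + 3180×228 + 3540×171 + 1720×250 + 2840×40
  = 206250 + 232100 + 514560 + 1993350 + 1999170 + 539400 + 725040 + 605340 + 430000 + 113600 = 7358810

7359000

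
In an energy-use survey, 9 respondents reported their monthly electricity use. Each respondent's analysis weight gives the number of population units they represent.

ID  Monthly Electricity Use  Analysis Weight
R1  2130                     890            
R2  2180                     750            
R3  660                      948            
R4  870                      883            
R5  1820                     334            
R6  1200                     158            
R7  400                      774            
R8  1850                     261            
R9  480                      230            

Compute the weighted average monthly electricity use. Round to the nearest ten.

Weighted sum = 2130×890 + 2180×750 + 660×948 + 870×883 + 1820×334 + 1200×158 + 400×774 + 1850×261 + 480×230
  = 1895700 + 1635000 + 625680 + 768210 + 607880 + 189600 + 309600 + 482850 + 110400 = 6624920
Sum of weights = 890 + 750 + 948 + 883 + 334 + 158 + 774 + 261 + 230 = 5228
Weighted mean = 6624920 / 5228 = 1267.1997

1270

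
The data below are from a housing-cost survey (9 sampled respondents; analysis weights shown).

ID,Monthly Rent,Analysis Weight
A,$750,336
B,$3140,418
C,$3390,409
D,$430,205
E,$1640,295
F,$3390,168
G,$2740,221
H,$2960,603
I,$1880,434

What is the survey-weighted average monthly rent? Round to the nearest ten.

Weighted sum = 750×336 + 3140×418 + 3390×409 + 430×205 + 1640×295 + 3390×168 + 2740×221 + 2960×603 + 1880×434
  = 252000 + 1312520 + 1386510 + 88150 + 483800 + 569520 + 605540 + 1784880 + 815920 = 7298840
Sum of weights = 336 + 418 + 409 + 205 + 295 + 168 + 221 + 603 + 434 = 3089
Weighted mean = 7298840 / 3089 = 2362.8488

2360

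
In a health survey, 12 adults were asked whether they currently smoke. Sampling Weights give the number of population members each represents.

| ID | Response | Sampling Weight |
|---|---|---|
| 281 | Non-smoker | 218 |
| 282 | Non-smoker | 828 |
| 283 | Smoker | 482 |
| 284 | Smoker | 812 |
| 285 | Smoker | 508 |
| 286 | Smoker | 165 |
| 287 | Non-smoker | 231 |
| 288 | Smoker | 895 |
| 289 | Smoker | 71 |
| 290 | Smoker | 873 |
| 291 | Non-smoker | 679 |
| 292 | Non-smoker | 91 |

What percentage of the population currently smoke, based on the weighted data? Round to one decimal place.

65.0

Sum of weights for 'Smoker' = 482 + 812 + 508 + 165 + 895 + 71 + 873 = 3806
Total weight = 218 + 828 + 482 + 812 + 508 + 165 + 231 + 895 + 71 + 873 + 679 + 91 = 5853
Weighted proportion = 3806 / 5853 = 0.65026482 → 65.026482%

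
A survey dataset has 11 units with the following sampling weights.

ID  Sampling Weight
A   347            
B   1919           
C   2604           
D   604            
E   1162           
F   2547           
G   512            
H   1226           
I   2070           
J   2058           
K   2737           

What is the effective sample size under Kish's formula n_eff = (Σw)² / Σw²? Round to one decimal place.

8.7

Σ wᵢ = 17786
Σ wᵢ² = 36562708
n_eff = 17786² / 36562708 = 316341796 / 36562708 = 8.6520341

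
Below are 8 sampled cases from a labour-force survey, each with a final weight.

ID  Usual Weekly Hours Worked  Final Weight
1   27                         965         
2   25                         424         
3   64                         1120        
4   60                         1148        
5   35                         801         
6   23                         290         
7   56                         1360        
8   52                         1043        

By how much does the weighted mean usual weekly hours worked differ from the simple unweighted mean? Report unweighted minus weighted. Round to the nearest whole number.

Unweighted sum = 27 + 25 + 64 + 60 + 35 + 23 + 56 + 52 = 342
Unweighted mean = 342 / 8 = 42.75
Weighted sum = 27×965 + 25×424 + 64×1120 + 60×1148 + 35×801 + 23×290 + 56×1360 + 52×1043
  = 26055 + 10600 + 71680 + 68880 + 28035 + 6670 + 76160 + 54236 = 342316
Sum of weights = 965 + 424 + 1120 + 1148 + 801 + 290 + 1360 + 1043 = 7151
Weighted mean = 342316 / 7151 = 47.869669
Difference (unweighted minus weighted) = -5.1196686

-5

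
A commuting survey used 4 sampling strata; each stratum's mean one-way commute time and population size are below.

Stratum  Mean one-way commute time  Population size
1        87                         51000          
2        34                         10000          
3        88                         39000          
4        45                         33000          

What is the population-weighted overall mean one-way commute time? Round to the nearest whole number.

73

Σ Nₕ·x̄ₕ = 87×51000 + 34×10000 + 88×39000 + 45×33000
  = 4437000 + 340000 + 3432000 + 1485000 = 9694000
Σ Nₕ = 133000
Overall mean = 9694000 / 133000 = 72.887218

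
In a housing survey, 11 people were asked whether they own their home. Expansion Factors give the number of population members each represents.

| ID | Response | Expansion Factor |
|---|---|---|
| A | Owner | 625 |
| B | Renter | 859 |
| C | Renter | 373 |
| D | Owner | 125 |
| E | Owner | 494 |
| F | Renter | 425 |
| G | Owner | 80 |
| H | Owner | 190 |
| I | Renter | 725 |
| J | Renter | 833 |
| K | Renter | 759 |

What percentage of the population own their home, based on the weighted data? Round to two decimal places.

Sum of weights for 'Owner' = 625 + 125 + 494 + 80 + 190 = 1514
Total weight = 625 + 859 + 373 + 125 + 494 + 425 + 80 + 190 + 725 + 833 + 759 = 5488
Weighted proportion = 1514 / 5488 = 0.27587464 → 27.587464%

27.59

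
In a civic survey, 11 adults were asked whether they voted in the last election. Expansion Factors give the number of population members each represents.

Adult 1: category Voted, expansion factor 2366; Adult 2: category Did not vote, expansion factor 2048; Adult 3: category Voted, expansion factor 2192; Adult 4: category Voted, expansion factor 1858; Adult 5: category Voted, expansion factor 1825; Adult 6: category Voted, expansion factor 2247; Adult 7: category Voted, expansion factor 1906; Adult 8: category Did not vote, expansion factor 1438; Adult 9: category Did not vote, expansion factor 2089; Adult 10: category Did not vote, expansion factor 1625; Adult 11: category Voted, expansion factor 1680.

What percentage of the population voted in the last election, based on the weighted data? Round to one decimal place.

66.2

Sum of weights for 'Voted' = 2366 + 2192 + 1858 + 1825 + 2247 + 1906 + 1680 = 14074
Total weight = 2366 + 2048 + 2192 + 1858 + 1825 + 2247 + 1906 + 1438 + 2089 + 1625 + 1680 = 21274
Weighted proportion = 14074 / 21274 = 0.66155871 → 66.155871%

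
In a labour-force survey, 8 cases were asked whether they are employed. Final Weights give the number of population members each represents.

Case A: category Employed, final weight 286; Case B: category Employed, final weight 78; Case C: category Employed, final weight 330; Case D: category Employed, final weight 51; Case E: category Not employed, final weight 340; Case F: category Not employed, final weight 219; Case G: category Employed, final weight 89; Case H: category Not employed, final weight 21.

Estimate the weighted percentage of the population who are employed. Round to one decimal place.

59.0

Sum of weights for 'Employed' = 286 + 78 + 330 + 51 + 89 = 834
Total weight = 286 + 78 + 330 + 51 + 340 + 219 + 89 + 21 = 1414
Weighted proportion = 834 / 1414 = 0.58981612 → 58.981612%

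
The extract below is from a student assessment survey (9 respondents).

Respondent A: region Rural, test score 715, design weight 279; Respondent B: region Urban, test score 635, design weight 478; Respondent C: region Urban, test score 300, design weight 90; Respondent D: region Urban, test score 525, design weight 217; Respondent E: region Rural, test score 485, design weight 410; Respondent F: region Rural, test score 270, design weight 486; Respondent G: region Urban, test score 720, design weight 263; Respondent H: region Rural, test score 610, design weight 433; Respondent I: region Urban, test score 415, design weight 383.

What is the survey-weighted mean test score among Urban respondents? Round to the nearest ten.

Urban rows: B, C, D, G, I
Weighted sum = 635×478 + 300×90 + 525×217 + 720×263 + 415×383
  = 303530 + 27000 + 113925 + 189360 + 158945 = 792760
Sum of weights = 478 + 90 + 217 + 263 + 383 = 1431
Weighted mean = 792760 / 1431 = 553.99022

550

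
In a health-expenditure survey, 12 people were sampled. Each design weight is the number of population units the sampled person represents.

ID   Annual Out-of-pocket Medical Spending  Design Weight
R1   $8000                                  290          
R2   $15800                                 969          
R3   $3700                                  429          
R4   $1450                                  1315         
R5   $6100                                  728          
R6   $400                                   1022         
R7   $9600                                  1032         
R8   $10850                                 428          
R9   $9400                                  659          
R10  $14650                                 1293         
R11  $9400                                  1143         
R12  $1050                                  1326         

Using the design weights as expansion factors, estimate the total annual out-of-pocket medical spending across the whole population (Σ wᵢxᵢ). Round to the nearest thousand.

77798000

Weighted total = 8000×290 + 15800×969 + 3700×429 + 1450×1315 + 6100×728 + 400×1022 + 9600×1032 + 10850×428 + 9400×659 + 14650×1293 + 9400×1143 + 1050×1326
  = 2320000 + 15310200 + 1587300 + 1906750 + 4440800 + 408800 + 9907200 + 4643800 + 6194600 + 18942450 + 10744200 + 1392300 = 77798400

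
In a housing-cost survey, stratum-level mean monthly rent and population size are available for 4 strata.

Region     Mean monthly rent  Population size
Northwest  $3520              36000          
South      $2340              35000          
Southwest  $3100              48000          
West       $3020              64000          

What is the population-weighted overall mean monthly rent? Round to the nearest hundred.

Σ Nₕ·x̄ₕ = 3520×36000 + 2340×35000 + 3100×48000 + 3020×64000
  = 550700000
Σ Nₕ = 36000 + 35000 + 48000 + 64000 = 183000
Overall mean = 550700000 / 183000 = 3009.2896

3000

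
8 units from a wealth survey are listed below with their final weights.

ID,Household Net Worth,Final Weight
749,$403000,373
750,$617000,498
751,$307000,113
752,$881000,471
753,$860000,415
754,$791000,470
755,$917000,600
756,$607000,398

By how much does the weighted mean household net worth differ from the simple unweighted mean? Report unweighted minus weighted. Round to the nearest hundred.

-54400

Unweighted sum = 403000 + 617000 + 307000 + 881000 + 860000 + 791000 + 917000 + 607000 = 5383000
Unweighted mean = 5383000 / 8 = 672875
Weighted sum = 403000×373 + 617000×498 + 307000×113 + 881000×471 + 860000×415 + 791000×470 + 917000×600 + 607000×398
  = 150319000 + 307266000 + 34691000 + 414951000 + 356900000 + 371770000 + 550200000 + 241586000 = 2427683000
Sum of weights = 373 + 498 + 113 + 471 + 415 + 470 + 600 + 398 = 3338
Weighted mean = 2427683000 / 3338 = 727286.7
Difference (unweighted minus weighted) = -54411.699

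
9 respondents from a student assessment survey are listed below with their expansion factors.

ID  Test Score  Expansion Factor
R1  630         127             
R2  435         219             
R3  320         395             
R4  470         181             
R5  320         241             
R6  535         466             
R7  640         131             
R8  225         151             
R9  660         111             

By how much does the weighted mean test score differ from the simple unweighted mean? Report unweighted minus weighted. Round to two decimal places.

23.35

Unweighted sum = 630 + 435 + 320 + 470 + 320 + 535 + 640 + 225 + 660 = 4235
Unweighted mean = 4235 / 9 = 470.55556
Weighted sum = 630×127 + 435×219 + 320×395 + 470×181 + 320×241 + 535×466 + 640×131 + 225×151 + 660×111
  = 80010 + 95265 + 126400 + 85070 + 77120 + 249310 + 83840 + 33975 + 73260 = 904250
Sum of weights = 127 + 219 + 395 + 181 + 241 + 466 + 131 + 151 + 111 = 2022
Weighted mean = 904250 / 2022 = 447.20574
Difference (unweighted minus weighted) = 23.349819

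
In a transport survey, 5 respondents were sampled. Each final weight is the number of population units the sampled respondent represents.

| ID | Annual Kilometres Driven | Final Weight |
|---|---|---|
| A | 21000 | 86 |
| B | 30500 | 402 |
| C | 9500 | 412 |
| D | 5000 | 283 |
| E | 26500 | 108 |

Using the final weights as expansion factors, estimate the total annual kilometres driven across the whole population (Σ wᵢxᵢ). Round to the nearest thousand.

22258000

Weighted total = 21000×86 + 30500×402 + 9500×412 + 5000×283 + 26500×108
  = 1806000 + 12261000 + 3914000 + 1415000 + 2862000 = 22258000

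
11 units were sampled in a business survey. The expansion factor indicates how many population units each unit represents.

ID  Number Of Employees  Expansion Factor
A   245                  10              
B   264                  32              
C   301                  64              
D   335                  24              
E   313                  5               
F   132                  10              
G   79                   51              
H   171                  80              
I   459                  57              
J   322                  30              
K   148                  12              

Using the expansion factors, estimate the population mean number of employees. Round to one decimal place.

Weighted sum = 245×10 + 264×32 + 301×64 + 335×24 + 313×5 + 132×10 + 79×51 + 171×80 + 459×57 + 322×30 + 148×12
  = 2450 + 8448 + 19264 + 8040 + 1565 + 1320 + 4029 + 13680 + 26163 + 9660 + 1776 = 96395
Sum of weights = 10 + 32 + 64 + 24 + 5 + 10 + 51 + 80 + 57 + 30 + 12 = 375
Weighted mean = 96395 / 375 = 257.05333

257.1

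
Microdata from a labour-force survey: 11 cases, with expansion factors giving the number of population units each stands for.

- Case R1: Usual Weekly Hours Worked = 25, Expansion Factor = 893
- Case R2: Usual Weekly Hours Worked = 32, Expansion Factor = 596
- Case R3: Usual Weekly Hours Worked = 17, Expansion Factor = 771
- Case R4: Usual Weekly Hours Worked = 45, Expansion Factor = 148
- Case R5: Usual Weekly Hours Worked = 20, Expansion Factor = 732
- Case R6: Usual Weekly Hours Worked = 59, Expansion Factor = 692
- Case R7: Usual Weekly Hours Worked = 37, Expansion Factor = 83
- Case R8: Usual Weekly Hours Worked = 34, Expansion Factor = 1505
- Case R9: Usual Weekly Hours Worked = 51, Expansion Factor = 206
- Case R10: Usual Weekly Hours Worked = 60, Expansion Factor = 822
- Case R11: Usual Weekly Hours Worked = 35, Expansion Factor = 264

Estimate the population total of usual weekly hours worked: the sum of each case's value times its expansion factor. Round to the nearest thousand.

Weighted total = 25×893 + 32×596 + 17×771 + 45×148 + 20×732 + 59×692 + 37×83 + 34×1505 + 51×206 + 60×822 + 35×264
  = 239939

240000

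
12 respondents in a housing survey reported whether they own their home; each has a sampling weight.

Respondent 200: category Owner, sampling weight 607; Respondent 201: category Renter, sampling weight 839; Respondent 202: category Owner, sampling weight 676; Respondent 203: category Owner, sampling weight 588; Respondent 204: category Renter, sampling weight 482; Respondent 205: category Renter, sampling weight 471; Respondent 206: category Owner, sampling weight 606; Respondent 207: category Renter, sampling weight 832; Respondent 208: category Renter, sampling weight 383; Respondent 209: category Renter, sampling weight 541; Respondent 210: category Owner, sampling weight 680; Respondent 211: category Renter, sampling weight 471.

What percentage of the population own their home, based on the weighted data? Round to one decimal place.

44.0

Sum of weights for 'Owner' = 607 + 676 + 588 + 606 + 680 = 3157
Total weight = 607 + 839 + 676 + 588 + 482 + 471 + 606 + 832 + 383 + 541 + 680 + 471 = 7176
Weighted proportion = 3157 / 7176 = 0.43993868 → 43.993868%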